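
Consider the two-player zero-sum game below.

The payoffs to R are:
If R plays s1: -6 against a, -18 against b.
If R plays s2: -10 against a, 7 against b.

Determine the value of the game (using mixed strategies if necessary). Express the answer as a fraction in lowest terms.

Row minima are -18 and -10, so R's maximin is -10; column maxima are -6 and 7, so C's minimax is -6. These differ, so the equilibrium is in mixed strategies.
Let R play s1 with probability p. C is indifferent when −6p − 10(1−p) = −18p + 7(1−p), giving p = 17/29.
Let C play a with probability q. R is indifferent when −6q − 18(1−q) = −10q + 7(1−q), giving q = 25/29.
The value is -6·(25/29) + (-18)·(4/29) = -222/29.

-222/29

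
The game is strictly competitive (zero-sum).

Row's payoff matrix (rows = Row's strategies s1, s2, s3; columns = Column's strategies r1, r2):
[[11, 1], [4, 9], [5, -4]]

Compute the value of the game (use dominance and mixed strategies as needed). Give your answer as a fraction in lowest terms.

Row s3 is strictly dominated by row s1, so Row never plays it.
The remaining 2×2 game on (s1, s2) × (r1, r2) has no saddle point. Let Row play s1 with probability p; indifference gives 11p + 4(1−p) = p + 9(1−p), so p = 1/3.
Similarly Column's optimal q on r1 is 8/15, and the value is 11·(8/15) + (1)·(7/15) = 19/3.

19/3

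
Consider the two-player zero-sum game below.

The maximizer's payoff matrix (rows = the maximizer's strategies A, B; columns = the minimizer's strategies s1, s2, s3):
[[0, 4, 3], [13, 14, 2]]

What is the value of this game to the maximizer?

39/14

Column s2 is strictly dominated by s1 for the minimizer (it gives the maximizer more in every row).
The remaining 2×2 game on (A, B) × (s1, s3) has no saddle point. Let the maximizer play A with probability p; indifference gives 13(1−p) = 3p + 2(1−p), so p = 11/14.
Similarly the minimizer's optimal q on s1 is 1/14, and the value is 0·(1/14) + (3)·(13/14) = 39/14.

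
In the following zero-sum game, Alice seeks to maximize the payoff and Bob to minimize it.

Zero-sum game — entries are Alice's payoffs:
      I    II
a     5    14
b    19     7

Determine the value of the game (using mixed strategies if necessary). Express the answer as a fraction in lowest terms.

11

Row minima are 5 and 7, so Alice's maximin is 7; column maxima are 19 and 14, so Bob's minimax is 14. These differ, so the equilibrium is in mixed strategies.
Let Alice play a with probability p. Bob is indifferent when 5p + 19(1−p) = 14p + 7(1−p), giving p = 4/7.
Let Bob play I with probability q. Alice is indifferent when 5q + 14(1−q) = 19q + 7(1−q), giving q = 1/3.
The value is 5·(1/3) + (14)·(2/3) = 11.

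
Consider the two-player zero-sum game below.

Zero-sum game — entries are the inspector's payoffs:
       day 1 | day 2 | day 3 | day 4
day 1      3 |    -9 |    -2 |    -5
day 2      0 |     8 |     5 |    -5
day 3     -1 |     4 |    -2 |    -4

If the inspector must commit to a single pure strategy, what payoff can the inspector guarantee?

The worst-case payoff for each row is day 1: -9, day 2: -5, day 3: -4.
The best of these is -4.

-4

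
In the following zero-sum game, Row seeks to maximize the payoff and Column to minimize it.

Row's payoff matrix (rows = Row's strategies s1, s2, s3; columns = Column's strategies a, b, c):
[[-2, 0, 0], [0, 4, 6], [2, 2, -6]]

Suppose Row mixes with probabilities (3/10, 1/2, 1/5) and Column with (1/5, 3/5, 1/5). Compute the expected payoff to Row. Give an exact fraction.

44/25

Against (1/5, 3/5, 1/5), each row's expected payoff is s1: -2/5; s2: 18/5; s3: 2/5.
Taking the (3/10, 1/2, 1/5)-weighted average: (3/10)·(-2/5) + (1/2)·(18/5) + (1/5)·(2/5) = 44/25.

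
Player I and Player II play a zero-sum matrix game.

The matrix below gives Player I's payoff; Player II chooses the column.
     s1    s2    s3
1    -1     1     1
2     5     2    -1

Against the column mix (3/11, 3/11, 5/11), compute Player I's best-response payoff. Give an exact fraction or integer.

1: (-1)·(3/11) + (1)·(3/11) + (1)·(5/11) = 5/11.
2: (5)·(3/11) + (2)·(3/11) + (-1)·(5/11) = 16/11.
The best pure response is 2 with expected payoff 16/11.

16/11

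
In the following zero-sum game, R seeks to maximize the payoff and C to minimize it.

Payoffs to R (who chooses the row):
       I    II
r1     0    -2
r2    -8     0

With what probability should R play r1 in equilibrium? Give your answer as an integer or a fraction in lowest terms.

4/5

Row minima are -2 and -8, so R's maximin is -2; column maxima are 0 and 0, so C's minimax is 0. These differ, so the equilibrium is in mixed strategies.
Let R play r1 with probability p. C is indifferent when −8(1−p) = −2p, giving p = 4/5.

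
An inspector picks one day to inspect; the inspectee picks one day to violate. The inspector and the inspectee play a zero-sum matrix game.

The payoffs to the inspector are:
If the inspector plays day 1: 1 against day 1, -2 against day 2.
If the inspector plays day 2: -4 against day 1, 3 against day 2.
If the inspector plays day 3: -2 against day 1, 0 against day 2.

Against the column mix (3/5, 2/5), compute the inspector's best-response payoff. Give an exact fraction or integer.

day 1: (1)·(3/5) + (-2)·(2/5) = -1/5.
day 2: (-4)·(3/5) + (3)·(2/5) = -6/5.
day 3: (-2)·(3/5) + (0)·(2/5) = -6/5.
The best pure response is day 1 with expected payoff -1/5.

-1/5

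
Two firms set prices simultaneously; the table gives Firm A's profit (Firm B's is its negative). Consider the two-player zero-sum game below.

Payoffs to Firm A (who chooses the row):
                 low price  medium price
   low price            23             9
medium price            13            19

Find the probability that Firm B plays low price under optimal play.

Row minima are 9 and 13, so Firm A's maximin is 13; column maxima are 23 and 19, so Firm B's minimax is 19. These differ, so the equilibrium is in mixed strategies.
Let Firm B play low price with probability q. Firm A is indifferent when 23q + 9(1−q) = 13q + 19(1−q), giving q = 1/2.

1/2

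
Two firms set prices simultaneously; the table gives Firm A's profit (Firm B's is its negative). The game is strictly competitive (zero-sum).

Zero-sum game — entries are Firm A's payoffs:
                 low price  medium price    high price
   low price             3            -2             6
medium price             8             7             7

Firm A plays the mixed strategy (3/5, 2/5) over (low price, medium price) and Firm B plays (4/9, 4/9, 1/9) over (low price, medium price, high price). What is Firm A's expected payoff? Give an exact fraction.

Against (4/9, 4/9, 1/9), each row's expected payoff is low price: 10/9; medium price: 67/9.
Taking the (3/5, 2/5)-weighted average: (3/5)·(10/9) + (2/5)·(67/9) = 164/45.

164/45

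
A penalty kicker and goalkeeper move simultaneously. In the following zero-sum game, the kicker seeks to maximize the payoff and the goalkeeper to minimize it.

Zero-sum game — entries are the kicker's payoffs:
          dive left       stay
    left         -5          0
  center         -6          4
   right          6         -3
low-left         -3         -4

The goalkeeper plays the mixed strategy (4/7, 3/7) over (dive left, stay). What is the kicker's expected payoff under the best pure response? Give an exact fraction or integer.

left: (-5)·(4/7) + (0)·(3/7) = -20/7.
center: (-6)·(4/7) + (4)·(3/7) = -12/7.
right: (6)·(4/7) + (-3)·(3/7) = 15/7.
low-left: (-3)·(4/7) + (-4)·(3/7) = -24/7.
The best pure response is right with expected payoff 15/7.

15/7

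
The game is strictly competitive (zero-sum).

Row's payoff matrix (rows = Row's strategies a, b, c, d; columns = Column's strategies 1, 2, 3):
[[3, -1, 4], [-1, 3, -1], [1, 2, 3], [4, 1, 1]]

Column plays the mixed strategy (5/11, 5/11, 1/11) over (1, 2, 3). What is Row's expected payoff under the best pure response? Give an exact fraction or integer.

26/11

a: (3)·(5/11) + (-1)·(5/11) + (4)·(1/11) = 14/11.
b: (-1)·(5/11) + (3)·(5/11) + (-1)·(1/11) = 9/11.
c: (1)·(5/11) + (2)·(5/11) + (3)·(1/11) = 18/11.
d: (4)·(5/11) + (1)·(5/11) + (1)·(1/11) = 26/11.
The best pure response is d with expected payoff 26/11.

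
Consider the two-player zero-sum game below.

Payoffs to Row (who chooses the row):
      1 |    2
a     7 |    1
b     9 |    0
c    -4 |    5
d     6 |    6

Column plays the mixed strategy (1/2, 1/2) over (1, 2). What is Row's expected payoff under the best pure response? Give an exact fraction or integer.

6

a: (7)·(1/2) + (1)·(1/2) = 4.
b: (9)·(1/2) + (0)·(1/2) = 9/2.
c: (-4)·(1/2) + (5)·(1/2) = 1/2.
d: (6)·(1/2) + (6)·(1/2) = 6.
The best pure response is d with expected payoff 6.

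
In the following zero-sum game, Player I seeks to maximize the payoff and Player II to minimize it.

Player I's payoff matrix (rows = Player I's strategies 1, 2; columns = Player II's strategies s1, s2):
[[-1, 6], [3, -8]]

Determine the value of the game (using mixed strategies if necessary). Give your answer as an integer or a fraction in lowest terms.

5/9

Row minima are -1 and -8, so Player I's maximin is -1; column maxima are 3 and 6, so Player II's minimax is 3. These differ, so the equilibrium is in mixed strategies.
Let Player I play 1 with probability p. Player II is indifferent when −p + 3(1−p) = 6p − 8(1−p), giving p = 11/18.
Let Player II play s1 with probability q. Player I is indifferent when −q + 6(1−q) = 3q − 8(1−q), giving q = 7/9.
The value is -1·(7/9) + (6)·(2/9) = 5/9.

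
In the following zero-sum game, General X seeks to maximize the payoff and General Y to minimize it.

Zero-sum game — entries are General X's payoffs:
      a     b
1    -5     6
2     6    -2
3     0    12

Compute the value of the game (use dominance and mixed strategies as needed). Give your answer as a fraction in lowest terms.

Row 1 is strictly dominated by row 3, so General X never plays it.
The remaining 2×2 game on (2, 3) × (a, b) has no saddle point. Let General X play 2 with probability p; indifference gives 6p = −2p + 12(1−p), so p = 3/5.
Similarly General Y's optimal q on a is 7/10, and the value is 6·(7/10) + (-2)·(3/10) = 18/5.

18/5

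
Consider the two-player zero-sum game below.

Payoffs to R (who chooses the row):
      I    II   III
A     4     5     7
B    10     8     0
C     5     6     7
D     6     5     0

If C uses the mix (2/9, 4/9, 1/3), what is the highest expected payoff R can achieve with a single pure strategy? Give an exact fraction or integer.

A: (4)·(2/9) + (5)·(4/9) + (7)·(1/3) = 49/9.
B: (10)·(2/9) + (8)·(4/9) + (0)·(1/3) = 52/9.
C: (5)·(2/9) + (6)·(4/9) + (7)·(1/3) = 55/9.
D: (6)·(2/9) + (5)·(4/9) + (0)·(1/3) = 32/9.
The best pure response is C with expected payoff 55/9.

55/9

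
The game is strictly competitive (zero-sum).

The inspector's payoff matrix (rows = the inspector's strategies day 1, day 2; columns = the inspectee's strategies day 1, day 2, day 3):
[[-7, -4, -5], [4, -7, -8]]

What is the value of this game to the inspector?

-38/7

Column day 2 is strictly dominated by day 3 for the inspectee (it gives the inspector more in every row).
The remaining 2×2 game on (day 1, day 2) × (day 1, day 3) has no saddle point. Let the inspector play day 1 with probability p; indifference gives −7p + 4(1−p) = −5p − 8(1−p), so p = 6/7.
Similarly the inspectee's optimal q on day 1 is 3/14, and the value is -7·(3/14) + (-5)·(11/14) = -38/7.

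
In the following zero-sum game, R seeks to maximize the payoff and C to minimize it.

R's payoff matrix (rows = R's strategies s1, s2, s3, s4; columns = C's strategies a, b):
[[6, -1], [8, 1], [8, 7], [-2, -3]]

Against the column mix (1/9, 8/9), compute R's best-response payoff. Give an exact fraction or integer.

64/9

s1: (6)·(1/9) + (-1)·(8/9) = -2/9.
s2: (8)·(1/9) + (1)·(8/9) = 16/9.
s3: (8)·(1/9) + (7)·(8/9) = 64/9.
s4: (-2)·(1/9) + (-3)·(8/9) = -26/9.
The best pure response is s3 with expected payoff 64/9.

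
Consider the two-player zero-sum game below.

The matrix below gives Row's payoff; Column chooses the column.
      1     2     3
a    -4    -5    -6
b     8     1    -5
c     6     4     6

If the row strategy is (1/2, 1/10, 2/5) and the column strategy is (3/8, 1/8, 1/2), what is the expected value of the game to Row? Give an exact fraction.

-1/5

Against (3/8, 1/8, 1/2), each row's expected payoff is a: -41/8; b: 5/8; c: 23/4.
Taking the (1/2, 1/10, 2/5)-weighted average: (1/2)·(-41/8) + (1/10)·(5/8) + (2/5)·(23/4) = -1/5.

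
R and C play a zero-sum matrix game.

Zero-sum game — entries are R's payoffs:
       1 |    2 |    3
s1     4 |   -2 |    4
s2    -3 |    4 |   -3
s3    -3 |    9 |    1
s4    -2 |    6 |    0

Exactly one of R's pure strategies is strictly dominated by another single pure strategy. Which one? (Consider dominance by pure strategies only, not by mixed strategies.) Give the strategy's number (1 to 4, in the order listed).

2

Compare s2 with s4: -2 > -3, 6 > 4, 0 > -3.
So s4 strictly dominates s2 for R; s2 is strictly dominated.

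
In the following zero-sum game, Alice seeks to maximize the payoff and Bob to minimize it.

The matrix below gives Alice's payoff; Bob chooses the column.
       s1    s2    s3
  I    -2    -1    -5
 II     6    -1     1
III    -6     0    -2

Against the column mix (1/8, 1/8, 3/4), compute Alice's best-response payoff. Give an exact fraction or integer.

11/8

I: (-2)·(1/8) + (-1)·(1/8) + (-5)·(3/4) = -33/8.
II: (6)·(1/8) + (-1)·(1/8) + (1)·(3/4) = 11/8.
III: (-6)·(1/8) + (0)·(1/8) + (-2)·(3/4) = -9/4.
The best pure response is II with expected payoff 11/8.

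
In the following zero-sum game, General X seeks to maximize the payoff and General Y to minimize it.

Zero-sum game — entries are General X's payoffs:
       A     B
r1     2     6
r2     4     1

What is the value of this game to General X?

Row minima are 2 and 1, so General X's maximin is 2; column maxima are 4 and 6, so General Y's minimax is 4. These differ, so the equilibrium is in mixed strategies.
Let General X play r1 with probability p. General Y is indifferent when 2p + 4(1−p) = 6p + (1−p), giving p = 3/7.
Let General Y play A with probability q. General X is indifferent when 2q + 6(1−q) = 4q + (1−q), giving q = 5/7.
The value is 2·(5/7) + (6)·(2/7) = 22/7.

22/7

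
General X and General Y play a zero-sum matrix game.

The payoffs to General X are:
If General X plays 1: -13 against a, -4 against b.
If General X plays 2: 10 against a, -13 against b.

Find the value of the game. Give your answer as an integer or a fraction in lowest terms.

Row minima are -13 and -13, so General X's maximin is -13; column maxima are 10 and -4, so General Y's minimax is -4. These differ, so the equilibrium is in mixed strategies.
Let General X play 1 with probability p. General Y is indifferent when −13p + 10(1−p) = −4p − 13(1−p), giving p = 23/32.
Let General Y play a with probability q. General X is indifferent when −13q − 4(1−q) = 10q − 13(1−q), giving q = 9/32.
The value is -13·(9/32) + (-4)·(23/32) = -209/32.

-209/32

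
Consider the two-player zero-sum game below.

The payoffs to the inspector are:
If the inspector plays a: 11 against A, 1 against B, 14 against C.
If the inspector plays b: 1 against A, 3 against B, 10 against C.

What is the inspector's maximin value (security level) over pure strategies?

1

The worst-case payoff for each row is a: 1, b: 1.
The best of these is 1.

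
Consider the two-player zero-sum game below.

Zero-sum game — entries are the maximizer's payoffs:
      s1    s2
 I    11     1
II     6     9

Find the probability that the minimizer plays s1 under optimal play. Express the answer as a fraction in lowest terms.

8/13

Row minima are 1 and 6, so the maximizer's maximin is 6; column maxima are 11 and 9, so the minimizer's minimax is 9. These differ, so the equilibrium is in mixed strategies.
Let the minimizer play s1 with probability q. The maximizer is indifferent when 11q + (1−q) = 6q + 9(1−q), giving q = 8/13.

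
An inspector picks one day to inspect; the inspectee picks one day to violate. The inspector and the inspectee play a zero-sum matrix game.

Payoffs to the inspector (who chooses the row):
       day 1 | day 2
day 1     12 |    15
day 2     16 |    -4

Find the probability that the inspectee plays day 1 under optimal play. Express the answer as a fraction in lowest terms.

Row minima are 12 and -4, so the inspector's maximin is 12; column maxima are 16 and 15, so the inspectee's minimax is 15. These differ, so the equilibrium is in mixed strategies.
Let the inspectee play day 1 with probability q. The inspector is indifferent when 12q + 15(1−q) = 16q − 4(1−q), giving q = 19/23.

19/23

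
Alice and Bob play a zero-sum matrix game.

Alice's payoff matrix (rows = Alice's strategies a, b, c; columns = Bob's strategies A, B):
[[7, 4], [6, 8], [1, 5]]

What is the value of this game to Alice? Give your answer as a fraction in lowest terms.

32/5

Row c is strictly dominated by row b, so Alice never plays it.
The remaining 2×2 game on (a, b) × (A, B) has no saddle point. Let Alice play a with probability p; indifference gives 7p + 6(1−p) = 4p + 8(1−p), so p = 2/5.
Similarly Bob's optimal q on A is 4/5, and the value is 7·(4/5) + (4)·(1/5) = 32/5.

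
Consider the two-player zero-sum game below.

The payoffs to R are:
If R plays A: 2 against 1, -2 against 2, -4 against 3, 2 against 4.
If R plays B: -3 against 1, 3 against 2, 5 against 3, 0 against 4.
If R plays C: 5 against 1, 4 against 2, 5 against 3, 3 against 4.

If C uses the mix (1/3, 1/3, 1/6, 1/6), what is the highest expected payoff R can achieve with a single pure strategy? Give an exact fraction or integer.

13/3

A: (2)·(1/3) + (-2)·(1/3) + (-4)·(1/6) + (2)·(1/6) = -1/3.
B: (-3)·(1/3) + (3)·(1/3) + (5)·(1/6) + (0)·(1/6) = 5/6.
C: (5)·(1/3) + (4)·(1/3) + (5)·(1/6) + (3)·(1/6) = 13/3.
The best pure response is C with expected payoff 13/3.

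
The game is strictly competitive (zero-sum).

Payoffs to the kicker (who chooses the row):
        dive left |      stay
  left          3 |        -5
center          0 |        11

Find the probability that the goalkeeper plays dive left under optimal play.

Row minima are -5 and 0, so the kicker's maximin is 0; column maxima are 3 and 11, so the goalkeeper's minimax is 3. These differ, so the equilibrium is in mixed strategies.
Let the goalkeeper play dive left with probability q. The kicker is indifferent when 3q − 5(1−q) = 11(1−q), giving q = 16/19.

16/19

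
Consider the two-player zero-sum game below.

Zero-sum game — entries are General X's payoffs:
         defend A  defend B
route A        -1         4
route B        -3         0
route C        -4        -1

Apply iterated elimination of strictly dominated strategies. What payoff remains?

Column defend B is strictly dominated by defend A for General Y (-1<4, -3<0, -4<-1); eliminate defend B.
Row route B is strictly dominated by row route A (-1>-3); eliminate route B.
Row route C is strictly dominated by row route A (-1>-4); eliminate route C.
Only (route A, defend A) remains, with payoff -1.

-1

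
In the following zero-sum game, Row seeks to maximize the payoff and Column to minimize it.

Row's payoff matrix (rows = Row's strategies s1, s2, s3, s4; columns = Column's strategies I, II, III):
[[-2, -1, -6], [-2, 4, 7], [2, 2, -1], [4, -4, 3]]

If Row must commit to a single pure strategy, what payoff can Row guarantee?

-1

The worst-case payoff for each row is s1: -6, s2: -2, s3: -1, s4: -4.
The best of these is -1.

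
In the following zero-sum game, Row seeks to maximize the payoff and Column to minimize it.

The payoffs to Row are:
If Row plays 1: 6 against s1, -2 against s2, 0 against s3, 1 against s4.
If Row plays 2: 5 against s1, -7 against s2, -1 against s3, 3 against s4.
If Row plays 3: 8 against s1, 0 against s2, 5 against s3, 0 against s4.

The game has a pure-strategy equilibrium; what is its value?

0

Row minima: -2, -7, 0 → Row's maximin is 0.
Column maxima: 8, 0, 5, 3 → Column's minimax is 0.
They coincide at (3, s2), so the value is 0.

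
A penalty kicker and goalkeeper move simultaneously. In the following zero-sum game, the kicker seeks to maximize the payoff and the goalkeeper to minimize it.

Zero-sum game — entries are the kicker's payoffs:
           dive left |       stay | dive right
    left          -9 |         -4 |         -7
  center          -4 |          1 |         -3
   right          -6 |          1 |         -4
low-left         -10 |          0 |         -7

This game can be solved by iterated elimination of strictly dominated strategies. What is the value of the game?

-4

Column dive right is strictly dominated by dive left for the goalkeeper (-9<-7, -4<-3, -6<-4, -10<-7); eliminate dive right.
Row low-left is strictly dominated by row center (-4>-10, 1>0); eliminate low-left.
Column stay is strictly dominated by dive left for the goalkeeper (-9<-4, -4<1, -6<1); eliminate stay.
Row right is strictly dominated by row center (-4>-6); eliminate right.
Row left is strictly dominated by row center (-4>-9); eliminate left.
Only (center, dive left) remains, with payoff -4.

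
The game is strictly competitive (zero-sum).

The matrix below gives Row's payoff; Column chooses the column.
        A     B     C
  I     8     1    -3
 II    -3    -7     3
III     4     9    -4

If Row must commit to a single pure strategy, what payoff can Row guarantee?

-3

The worst-case payoff for each row is I: -3, II: -7, III: -4.
The best of these is -3.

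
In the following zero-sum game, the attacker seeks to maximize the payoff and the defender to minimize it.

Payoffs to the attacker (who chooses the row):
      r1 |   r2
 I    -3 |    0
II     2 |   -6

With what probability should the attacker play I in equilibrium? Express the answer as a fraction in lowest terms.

Row minima are -3 and -6, so the attacker's maximin is -3; column maxima are 2 and 0, so the defender's minimax is 0. These differ, so the equilibrium is in mixed strategies.
Let the attacker play I with probability p. The defender is indifferent when −3p + 2(1−p) = −6(1−p), giving p = 8/11.

8/11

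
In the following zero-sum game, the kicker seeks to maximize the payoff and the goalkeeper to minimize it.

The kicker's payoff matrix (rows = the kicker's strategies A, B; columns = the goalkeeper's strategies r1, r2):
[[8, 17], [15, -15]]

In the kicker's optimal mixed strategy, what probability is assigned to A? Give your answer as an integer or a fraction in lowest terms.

10/13

Row minima are 8 and -15, so the kicker's maximin is 8; column maxima are 15 and 17, so the goalkeeper's minimax is 15. These differ, so the equilibrium is in mixed strategies.
Let the kicker play A with probability p. The goalkeeper is indifferent when 8p + 15(1−p) = 17p − 15(1−p), giving p = 10/13.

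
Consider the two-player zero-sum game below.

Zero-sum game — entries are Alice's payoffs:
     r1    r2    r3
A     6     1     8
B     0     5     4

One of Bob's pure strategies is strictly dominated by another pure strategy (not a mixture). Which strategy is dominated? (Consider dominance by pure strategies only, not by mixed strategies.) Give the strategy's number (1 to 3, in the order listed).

Bob prefers columns that give Alice less. Compare r3 with r1: 6 < 8, 0 < 4.
So r1 strictly dominates r3 for Bob; r3 is strictly dominated.

3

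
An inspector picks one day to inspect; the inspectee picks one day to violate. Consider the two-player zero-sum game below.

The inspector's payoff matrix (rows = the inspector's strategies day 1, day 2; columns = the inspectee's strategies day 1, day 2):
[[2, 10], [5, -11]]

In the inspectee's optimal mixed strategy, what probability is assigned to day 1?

7/8

Row minima are 2 and -11, so the inspector's maximin is 2; column maxima are 5 and 10, so the inspectee's minimax is 5. These differ, so the equilibrium is in mixed strategies.
Let the inspectee play day 1 with probability q. The inspector is indifferent when 2q + 10(1−q) = 5q − 11(1−q), giving q = 7/8.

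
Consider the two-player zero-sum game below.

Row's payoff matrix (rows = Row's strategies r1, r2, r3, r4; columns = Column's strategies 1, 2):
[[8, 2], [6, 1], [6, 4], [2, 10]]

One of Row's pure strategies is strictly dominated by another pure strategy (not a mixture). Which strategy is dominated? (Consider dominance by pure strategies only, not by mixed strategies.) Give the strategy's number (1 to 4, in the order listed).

2

Compare r2 with r1: 8 > 6, 2 > 1.
So r1 strictly dominates r2 for Row; r2 is strictly dominated.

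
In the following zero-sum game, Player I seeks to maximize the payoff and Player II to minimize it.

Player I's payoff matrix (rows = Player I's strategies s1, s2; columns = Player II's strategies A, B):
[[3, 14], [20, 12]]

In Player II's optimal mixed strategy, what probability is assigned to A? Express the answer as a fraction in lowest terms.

2/19

Row minima are 3 and 12, so Player I's maximin is 12; column maxima are 20 and 14, so Player II's minimax is 14. These differ, so the equilibrium is in mixed strategies.
Let Player II play A with probability q. Player I is indifferent when 3q + 14(1−q) = 20q + 12(1−q), giving q = 2/19.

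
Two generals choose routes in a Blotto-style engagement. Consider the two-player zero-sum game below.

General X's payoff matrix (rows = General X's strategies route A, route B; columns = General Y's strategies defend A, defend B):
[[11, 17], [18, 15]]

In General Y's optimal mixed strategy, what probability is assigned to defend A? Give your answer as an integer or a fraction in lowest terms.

Row minima are 11 and 15, so General X's maximin is 15; column maxima are 18 and 17, so General Y's minimax is 17. These differ, so the equilibrium is in mixed strategies.
Let General Y play defend A with probability q. General X is indifferent when 11q + 17(1−q) = 18q + 15(1−q), giving q = 2/9.

2/9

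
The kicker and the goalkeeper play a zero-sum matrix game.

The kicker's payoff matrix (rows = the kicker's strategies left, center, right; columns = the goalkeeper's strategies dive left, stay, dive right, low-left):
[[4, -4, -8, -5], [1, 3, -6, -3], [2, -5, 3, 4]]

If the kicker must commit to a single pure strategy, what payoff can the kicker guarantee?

The worst-case payoff for each row is left: -8, center: -6, right: -5.
The best of these is -5.

-5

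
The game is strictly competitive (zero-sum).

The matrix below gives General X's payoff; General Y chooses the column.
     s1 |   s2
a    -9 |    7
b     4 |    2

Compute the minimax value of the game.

23/9

Row minima are -9 and 2, so General X's maximin is 2; column maxima are 4 and 7, so General Y's minimax is 4. These differ, so the equilibrium is in mixed strategies.
Let General X play a with probability p. General Y is indifferent when −9p + 4(1−p) = 7p + 2(1−p), giving p = 1/9.
Let General Y play s1 with probability q. General X is indifferent when −9q + 7(1−q) = 4q + 2(1−q), giving q = 5/18.
The value is -9·(5/18) + (7)·(13/18) = 23/9.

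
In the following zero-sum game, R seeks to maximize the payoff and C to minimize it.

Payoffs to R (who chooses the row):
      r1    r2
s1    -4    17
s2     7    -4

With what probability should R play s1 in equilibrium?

Row minima are -4 and -4, so R's maximin is -4; column maxima are 7 and 17, so C's minimax is 7. These differ, so the equilibrium is in mixed strategies.
Let R play s1 with probability p. C is indifferent when −4p + 7(1−p) = 17p − 4(1−p), giving p = 11/32.

11/32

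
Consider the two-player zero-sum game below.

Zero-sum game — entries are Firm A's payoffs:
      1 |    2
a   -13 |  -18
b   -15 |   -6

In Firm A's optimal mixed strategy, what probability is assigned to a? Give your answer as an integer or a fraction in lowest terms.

Row minima are -18 and -15, so Firm A's maximin is -15; column maxima are -13 and -6, so Firm B's minimax is -13. These differ, so the equilibrium is in mixed strategies.
Let Firm A play a with probability p. Firm B is indifferent when −13p − 15(1−p) = −18p − 6(1−p), giving p = 9/14.

9/14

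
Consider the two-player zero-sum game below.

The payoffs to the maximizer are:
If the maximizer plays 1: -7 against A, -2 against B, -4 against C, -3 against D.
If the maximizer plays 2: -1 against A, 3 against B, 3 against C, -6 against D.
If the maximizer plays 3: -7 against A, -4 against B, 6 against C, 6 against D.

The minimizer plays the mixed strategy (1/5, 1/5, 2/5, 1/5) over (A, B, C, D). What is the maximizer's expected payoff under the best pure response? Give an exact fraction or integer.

7/5

1: (-7)·(1/5) + (-2)·(1/5) + (-4)·(2/5) + (-3)·(1/5) = -4.
2: (-1)·(1/5) + (3)·(1/5) + (3)·(2/5) + (-6)·(1/5) = 2/5.
3: (-7)·(1/5) + (-4)·(1/5) + (6)·(2/5) + (6)·(1/5) = 7/5.
The best pure response is 3 with expected payoff 7/5.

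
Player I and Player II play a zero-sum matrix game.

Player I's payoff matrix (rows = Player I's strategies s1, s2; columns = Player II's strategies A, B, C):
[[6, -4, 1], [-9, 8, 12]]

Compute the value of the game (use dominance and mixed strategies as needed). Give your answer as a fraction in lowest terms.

Column C is strictly dominated by B for Player II (it gives Player I more in every row).
The remaining 2×2 game on (s1, s2) × (A, B) has no saddle point. Let Player I play s1 with probability p; indifference gives 6p − 9(1−p) = −4p + 8(1−p), so p = 17/27.
Similarly Player II's optimal q on A is 4/9, and the value is 6·(4/9) + (-4)·(5/9) = 4/9.

4/9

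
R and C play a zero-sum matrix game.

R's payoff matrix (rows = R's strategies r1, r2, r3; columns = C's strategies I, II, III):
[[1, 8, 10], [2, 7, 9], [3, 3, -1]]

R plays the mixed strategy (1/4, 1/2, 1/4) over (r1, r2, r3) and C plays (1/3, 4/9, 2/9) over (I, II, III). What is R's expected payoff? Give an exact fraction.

Against (1/3, 4/9, 2/9), each row's expected payoff is r1: 55/9; r2: 52/9; r3: 19/9.
Taking the (1/4, 1/2, 1/4)-weighted average: (1/4)·(55/9) + (1/2)·(52/9) + (1/4)·(19/9) = 89/18.

89/18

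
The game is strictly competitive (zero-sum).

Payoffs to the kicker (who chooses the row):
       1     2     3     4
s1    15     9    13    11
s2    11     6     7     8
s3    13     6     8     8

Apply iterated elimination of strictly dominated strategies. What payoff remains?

9

Column 3 is strictly dominated by 2 for the goalkeeper (9<13, 6<7, 6<8); eliminate 3.
Row s3 is strictly dominated by row s1 (15>13, 9>6, 11>8); eliminate s3.
Column 1 is strictly dominated by 2 for the goalkeeper (9<15, 6<11); eliminate 1.
Row s2 is strictly dominated by row s1 (9>6, 11>8); eliminate s2.
Column 4 is strictly dominated by 2 for the goalkeeper (9<11); eliminate 4.
Only (s1, 2) remains, with payoff 9.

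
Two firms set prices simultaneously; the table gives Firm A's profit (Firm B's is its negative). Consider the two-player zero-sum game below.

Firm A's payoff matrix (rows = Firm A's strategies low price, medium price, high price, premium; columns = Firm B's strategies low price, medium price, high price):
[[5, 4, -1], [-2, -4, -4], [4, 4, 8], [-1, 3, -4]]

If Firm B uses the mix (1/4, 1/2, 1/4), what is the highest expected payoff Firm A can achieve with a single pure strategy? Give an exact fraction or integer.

5

low price: (5)·(1/4) + (4)·(1/2) + (-1)·(1/4) = 3.
medium price: (-2)·(1/4) + (-4)·(1/2) + (-4)·(1/4) = -7/2.
high price: (4)·(1/4) + (4)·(1/2) + (8)·(1/4) = 5.
premium: (-1)·(1/4) + (3)·(1/2) + (-4)·(1/4) = 1/4.
The best pure response is high price with expected payoff 5.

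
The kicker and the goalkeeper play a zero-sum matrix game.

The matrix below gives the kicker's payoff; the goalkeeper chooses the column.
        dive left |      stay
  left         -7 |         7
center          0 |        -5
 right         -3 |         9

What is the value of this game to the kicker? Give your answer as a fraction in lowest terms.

Row left is strictly dominated by row right, so the kicker never plays it.
The remaining 2×2 game on (center, right) × (dive left, stay) has no saddle point. Let the kicker play center with probability p; indifference gives −3(1−p) = −5p + 9(1−p), so p = 12/17.
Similarly the goalkeeper's optimal q on dive left is 14/17, and the value is 0·(14/17) + (-5)·(3/17) = -15/17.

-15/17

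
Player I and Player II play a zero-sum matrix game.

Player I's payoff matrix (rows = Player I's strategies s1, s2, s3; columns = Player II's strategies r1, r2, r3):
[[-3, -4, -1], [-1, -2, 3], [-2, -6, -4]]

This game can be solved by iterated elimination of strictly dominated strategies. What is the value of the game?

-2

Column r3 is strictly dominated by r2 for Player II (-4<-1, -2<3, -6<-4); eliminate r3.
Row s3 is strictly dominated by row s2 (-1>-2, -2>-6); eliminate s3.
Column r1 is strictly dominated by r2 for Player II (-4<-3, -2<-1); eliminate r1.
Row s1 is strictly dominated by row s2 (-2>-4); eliminate s1.
Only (s2, r2) remains, with payoff -2.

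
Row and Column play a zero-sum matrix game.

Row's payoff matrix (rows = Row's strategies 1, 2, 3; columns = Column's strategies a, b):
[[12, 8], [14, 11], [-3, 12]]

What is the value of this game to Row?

67/6

Row 1 is strictly dominated by row 2, so Row never plays it.
The remaining 2×2 game on (2, 3) × (a, b) has no saddle point. Let Row play 2 with probability p; indifference gives 14p − 3(1−p) = 11p + 12(1−p), so p = 5/6.
Similarly Column's optimal q on a is 1/18, and the value is 14·(1/18) + (11)·(17/18) = 67/6.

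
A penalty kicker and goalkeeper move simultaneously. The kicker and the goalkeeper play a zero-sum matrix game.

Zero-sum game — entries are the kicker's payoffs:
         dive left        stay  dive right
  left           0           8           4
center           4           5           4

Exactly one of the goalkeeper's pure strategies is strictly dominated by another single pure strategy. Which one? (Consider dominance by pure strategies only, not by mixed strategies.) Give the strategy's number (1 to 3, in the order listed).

2

The goalkeeper prefers columns that give the kicker less. Compare stay with dive left: 0 < 8, 4 < 5.
So dive left strictly dominates stay for the goalkeeper; stay is strictly dominated.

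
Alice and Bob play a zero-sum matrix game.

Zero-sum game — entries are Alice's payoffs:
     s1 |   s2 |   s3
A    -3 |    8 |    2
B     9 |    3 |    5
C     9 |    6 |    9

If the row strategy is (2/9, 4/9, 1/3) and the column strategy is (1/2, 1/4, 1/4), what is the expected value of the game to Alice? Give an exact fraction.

211/36

Against (1/2, 1/4, 1/4), each row's expected payoff is A: 1; B: 13/2; C: 33/4.
Taking the (2/9, 4/9, 1/3)-weighted average: (2/9)·(1) + (4/9)·(13/2) + (1/3)·(33/4) = 211/36.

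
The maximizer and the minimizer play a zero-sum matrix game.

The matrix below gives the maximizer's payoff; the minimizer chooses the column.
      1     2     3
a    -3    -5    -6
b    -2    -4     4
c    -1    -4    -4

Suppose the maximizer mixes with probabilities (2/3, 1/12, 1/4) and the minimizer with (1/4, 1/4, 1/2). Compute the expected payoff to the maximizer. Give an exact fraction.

Against (1/4, 1/4, 1/2), each row's expected payoff is a: -5; b: 1/2; c: -13/4.
Taking the (2/3, 1/12, 1/4)-weighted average: (2/3)·(-5) + (1/12)·(1/2) + (1/4)·(-13/4) = -197/48.

-197/48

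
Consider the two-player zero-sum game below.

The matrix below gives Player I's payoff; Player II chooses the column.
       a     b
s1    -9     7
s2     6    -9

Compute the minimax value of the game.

-39/31

Row minima are -9 and -9, so Player I's maximin is -9; column maxima are 6 and 7, so Player II's minimax is 6. These differ, so the equilibrium is in mixed strategies.
Let Player I play s1 with probability p. Player II is indifferent when −9p + 6(1−p) = 7p − 9(1−p), giving p = 15/31.
Let Player II play a with probability q. Player I is indifferent when −9q + 7(1−q) = 6q − 9(1−q), giving q = 16/31.
The value is -9·(16/31) + (7)·(15/31) = -39/31.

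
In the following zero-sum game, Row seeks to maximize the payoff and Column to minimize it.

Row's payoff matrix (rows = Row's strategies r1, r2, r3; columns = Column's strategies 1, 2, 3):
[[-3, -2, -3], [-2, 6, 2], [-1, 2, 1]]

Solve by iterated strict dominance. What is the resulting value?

Column 2 is strictly dominated by 1 for Column (-3<-2, -2<6, -1<2); eliminate 2.
Row r1 is strictly dominated by row r2 (-2>-3, 2>-3); eliminate r1.
Column 3 is strictly dominated by 1 for Column (-2<2, -1<1); eliminate 3.
Row r2 is strictly dominated by row r3 (-1>-2); eliminate r2.
Only (r3, 1) remains, with payoff -1.

-1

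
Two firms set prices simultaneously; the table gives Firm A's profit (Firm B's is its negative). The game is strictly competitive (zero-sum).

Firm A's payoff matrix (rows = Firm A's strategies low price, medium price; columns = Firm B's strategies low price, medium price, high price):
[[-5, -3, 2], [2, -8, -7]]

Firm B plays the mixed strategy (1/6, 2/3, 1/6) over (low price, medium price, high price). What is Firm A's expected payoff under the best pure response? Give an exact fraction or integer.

low price: (-5)·(1/6) + (-3)·(2/3) + (2)·(1/6) = -5/2.
medium price: (2)·(1/6) + (-8)·(2/3) + (-7)·(1/6) = -37/6.
The best pure response is low price with expected payoff -5/2.

-5/2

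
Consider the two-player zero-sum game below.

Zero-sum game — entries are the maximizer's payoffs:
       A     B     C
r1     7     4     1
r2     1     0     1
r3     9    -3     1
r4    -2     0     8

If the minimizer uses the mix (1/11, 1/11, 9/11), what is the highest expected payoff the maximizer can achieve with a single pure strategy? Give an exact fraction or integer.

70/11

r1: (7)·(1/11) + (4)·(1/11) + (1)·(9/11) = 20/11.
r2: (1)·(1/11) + (0)·(1/11) + (1)·(9/11) = 10/11.
r3: (9)·(1/11) + (-3)·(1/11) + (1)·(9/11) = 15/11.
r4: (-2)·(1/11) + (0)·(1/11) + (8)·(9/11) = 70/11.
The best pure response is r4 with expected payoff 70/11.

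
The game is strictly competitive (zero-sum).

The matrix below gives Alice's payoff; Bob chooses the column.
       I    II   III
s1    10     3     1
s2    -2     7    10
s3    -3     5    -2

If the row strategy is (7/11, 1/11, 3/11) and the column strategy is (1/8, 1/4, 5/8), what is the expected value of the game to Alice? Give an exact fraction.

25/11

Against (1/8, 1/4, 5/8), each row's expected payoff is s1: 21/8; s2: 31/4; s3: -3/8.
Taking the (7/11, 1/11, 3/11)-weighted average: (7/11)·(21/8) + (1/11)·(31/4) + (3/11)·(-3/8) = 25/11.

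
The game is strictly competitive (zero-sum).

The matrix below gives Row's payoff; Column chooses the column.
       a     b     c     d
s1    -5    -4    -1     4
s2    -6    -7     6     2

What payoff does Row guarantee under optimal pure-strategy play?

-5

Row minima: -5, -7 → Row's maximin is -5.
Column maxima: -5, -4, 6, 4 → Column's minimax is -5.
They coincide at (s1, a), so the value is -5.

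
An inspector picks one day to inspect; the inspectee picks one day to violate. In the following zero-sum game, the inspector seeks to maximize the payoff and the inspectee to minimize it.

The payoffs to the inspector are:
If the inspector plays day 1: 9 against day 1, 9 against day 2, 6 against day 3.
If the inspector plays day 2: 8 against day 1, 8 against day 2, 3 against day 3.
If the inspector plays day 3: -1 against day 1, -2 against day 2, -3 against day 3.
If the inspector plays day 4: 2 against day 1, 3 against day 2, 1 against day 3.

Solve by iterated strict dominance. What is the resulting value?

6

Column day 2 is strictly dominated by day 3 for the inspectee (6<9, 3<8, -3<-2, 1<3); eliminate day 2.
Column day 1 is strictly dominated by day 3 for the inspectee (6<9, 3<8, -3<-1, 1<2); eliminate day 1.
Row day 4 is strictly dominated by row day 1 (6>1); eliminate day 4.
Row day 2 is strictly dominated by row day 1 (6>3); eliminate day 2.
Row day 3 is strictly dominated by row day 1 (6>-3); eliminate day 3.
Only (day 1, day 3) remains, with payoff 6.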